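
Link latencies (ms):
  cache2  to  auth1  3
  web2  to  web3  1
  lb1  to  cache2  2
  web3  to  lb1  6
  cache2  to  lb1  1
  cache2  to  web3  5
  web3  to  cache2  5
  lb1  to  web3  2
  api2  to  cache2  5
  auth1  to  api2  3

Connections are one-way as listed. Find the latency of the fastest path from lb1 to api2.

Candidate routes:
lb1→web3→cache2→auth1→api2: 2 + 5 + 3 + 3 = 13
lb1→cache2→auth1→api2: 2 + 3 + 3 = 8
The minimum is 8 ms.

8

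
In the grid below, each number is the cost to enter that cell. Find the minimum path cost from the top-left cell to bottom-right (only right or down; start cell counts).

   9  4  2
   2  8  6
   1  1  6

19

One optimal route is [0,0] -> [1,0] -> [2,0] -> [2,1] -> [2,2].
Its cost is 9 + 2 + 1 + 1 + 6 = 19.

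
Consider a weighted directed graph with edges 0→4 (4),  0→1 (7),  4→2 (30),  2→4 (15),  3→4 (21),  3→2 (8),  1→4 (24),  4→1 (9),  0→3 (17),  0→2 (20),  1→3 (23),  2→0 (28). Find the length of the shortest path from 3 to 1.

Comparing a few candidate routes:
3 - 2 - 0 - 1: 8 + 28 + 7 = 43
3 - 4 - 1: 21 + 9 = 30
3 - 2 - 4 - 1: 8 + 15 + 9 = 32
Best route has total 30.

30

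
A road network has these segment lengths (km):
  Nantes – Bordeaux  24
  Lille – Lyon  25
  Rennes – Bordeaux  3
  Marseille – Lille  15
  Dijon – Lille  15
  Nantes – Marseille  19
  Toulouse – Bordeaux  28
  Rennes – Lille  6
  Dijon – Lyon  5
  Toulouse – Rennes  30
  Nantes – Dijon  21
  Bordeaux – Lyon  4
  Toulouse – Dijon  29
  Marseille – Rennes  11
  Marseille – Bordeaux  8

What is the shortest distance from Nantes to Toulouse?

Comparing a few candidate routes:
Nantes → Dijon → Lyon → Bordeaux → Toulouse: 21 + 5 + 4 + 28 = 58
Nantes → Marseille → Bordeaux → Toulouse: 19 + 8 + 28 = 55
Nantes → Bordeaux → Toulouse: 24 + 28 = 52
Nantes → Bordeaux → Rennes → Toulouse: 24 + 3 + 30 = 57
Nantes → Dijon → Toulouse: 21 + 29 = 50
Nantes → Marseille → Rennes → Toulouse: 19 + 11 + 30 = 60
Shortest: 50 km.

50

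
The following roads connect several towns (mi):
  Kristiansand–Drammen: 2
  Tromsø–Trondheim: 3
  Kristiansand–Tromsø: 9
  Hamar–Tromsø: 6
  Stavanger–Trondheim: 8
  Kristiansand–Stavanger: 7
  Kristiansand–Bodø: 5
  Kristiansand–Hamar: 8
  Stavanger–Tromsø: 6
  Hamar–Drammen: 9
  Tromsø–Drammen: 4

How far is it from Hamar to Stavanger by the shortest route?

12

Checking several routes:
Hamar - Tromsø - Trondheim - Stavanger: 6 + 3 + 8 = 17
Hamar - Drammen - Kristiansand - Stavanger: 9 + 2 + 7 = 18
Hamar - Tromsø - Stavanger: 6 + 6 = 12
Hamar - Kristiansand - Stavanger: 8 + 7 = 15
The minimum is 12 mi.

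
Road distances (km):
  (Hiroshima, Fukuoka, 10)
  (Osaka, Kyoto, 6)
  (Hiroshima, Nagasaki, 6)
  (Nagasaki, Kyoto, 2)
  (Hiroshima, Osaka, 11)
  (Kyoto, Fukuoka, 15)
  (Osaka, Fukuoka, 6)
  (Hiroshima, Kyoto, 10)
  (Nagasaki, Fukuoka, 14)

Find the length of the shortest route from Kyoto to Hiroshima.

8

Some routes from Kyoto to Hiroshima:
Kyoto → Nagasaki → Fukuoka → Hiroshima: 2 + 14 + 10 = 26
Kyoto → Osaka → Fukuoka → Hiroshima: 6 + 6 + 10 = 22
Kyoto → Fukuoka → Hiroshima: 15 + 10 = 25
Kyoto → Nagasaki → Hiroshima: 2 + 6 = 8
Kyoto → Hiroshima: 10
Kyoto → Osaka → Hiroshima: 6 + 11 = 17
Best route has total 8 km.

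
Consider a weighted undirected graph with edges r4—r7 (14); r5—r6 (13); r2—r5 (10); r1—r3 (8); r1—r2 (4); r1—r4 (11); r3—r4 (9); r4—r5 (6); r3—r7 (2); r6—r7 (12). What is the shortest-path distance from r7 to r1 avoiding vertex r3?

Paths from r7 to r1 avoiding r3:
r7 - r6 - r5 - r2 - r1: 12 + 13 + 10 + 4 = 39
r7 - r4 - r5 - r2 - r1: 14 + 6 + 10 + 4 = 34
r7 - r6 - r5 - r4 - r1: 12 + 13 + 6 + 11 = 42
r7 - r4 - r1: 14 + 11 = 25
The minimum is 25.

25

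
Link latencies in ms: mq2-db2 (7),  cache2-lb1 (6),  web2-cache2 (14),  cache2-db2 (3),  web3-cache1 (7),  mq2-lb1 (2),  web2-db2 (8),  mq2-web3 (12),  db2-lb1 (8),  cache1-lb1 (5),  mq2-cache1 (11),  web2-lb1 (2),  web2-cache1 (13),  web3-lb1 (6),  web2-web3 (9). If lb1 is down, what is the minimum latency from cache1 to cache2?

Comparing a few candidate routes:
cache1-web3-mq2-db2-cache2: 7 + 12 + 7 + 3 = 29
cache1-web3-web2-db2-cache2: 7 + 9 + 8 + 3 = 27
cache1-mq2-db2-cache2: 11 + 7 + 3 = 21
cache1-web2-db2-cache2: 13 + 8 + 3 = 24
cache1-web3-web2-cache2: 7 + 9 + 14 = 30
cache1-web2-cache2: 13 + 14 = 27
Shortest: 21 ms.

21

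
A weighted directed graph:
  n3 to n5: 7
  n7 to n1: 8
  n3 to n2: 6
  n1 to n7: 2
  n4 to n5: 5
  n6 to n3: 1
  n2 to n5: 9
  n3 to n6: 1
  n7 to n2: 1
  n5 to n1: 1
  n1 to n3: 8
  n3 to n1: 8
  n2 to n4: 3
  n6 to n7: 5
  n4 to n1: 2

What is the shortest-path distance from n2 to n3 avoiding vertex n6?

13

Candidate routes:
n2 - n5 - n1 - n3: 9 + 1 + 8 = 18
n2 - n4 - n1 - n3: 3 + 2 + 8 = 13
n2 - n4 - n5 - n1 - n3: 3 + 5 + 1 + 8 = 17
The minimum is 13.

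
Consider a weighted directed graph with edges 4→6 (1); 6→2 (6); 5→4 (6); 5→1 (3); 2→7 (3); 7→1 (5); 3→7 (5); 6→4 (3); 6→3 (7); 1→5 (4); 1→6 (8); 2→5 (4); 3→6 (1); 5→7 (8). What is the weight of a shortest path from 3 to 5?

Candidate routes:
3 - 6 - 2 - 7 - 1 - 5: 1 + 6 + 3 + 5 + 4 = 19
3 - 6 - 2 - 5: 1 + 6 + 4 = 11
3 - 7 - 1 - 6 - 2 - 5: 5 + 5 + 8 + 6 + 4 = 28
3 - 7 - 1 - 5: 5 + 5 + 4 = 14
Shortest: 11.

11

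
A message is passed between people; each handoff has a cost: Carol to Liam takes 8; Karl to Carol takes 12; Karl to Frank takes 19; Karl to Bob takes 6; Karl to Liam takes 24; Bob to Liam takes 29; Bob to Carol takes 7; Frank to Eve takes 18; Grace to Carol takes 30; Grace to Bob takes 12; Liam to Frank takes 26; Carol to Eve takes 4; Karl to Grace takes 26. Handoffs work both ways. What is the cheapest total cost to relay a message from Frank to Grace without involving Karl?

Checking several routes:
Frank-Eve-Carol-Bob-Grace: 18 + 4 + 7 + 12 = 41
Frank-Liam-Carol-Grace: 26 + 8 + 30 = 64
Frank-Liam-Carol-Bob-Grace: 26 + 8 + 7 + 12 = 53
Frank-Eve-Carol-Grace: 18 + 4 + 30 = 52
The minimum is 41.

41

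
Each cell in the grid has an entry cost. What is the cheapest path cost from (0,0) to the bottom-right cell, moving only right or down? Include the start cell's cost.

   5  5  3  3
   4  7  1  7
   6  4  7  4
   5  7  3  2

Cheapest: [0,0] → [0,1] → [0,2] → [1,2] → [2,2] → [3,2] → [3,3]
  5 + 5 + 3 + 1 + 7 + 3 + 2 = 26

26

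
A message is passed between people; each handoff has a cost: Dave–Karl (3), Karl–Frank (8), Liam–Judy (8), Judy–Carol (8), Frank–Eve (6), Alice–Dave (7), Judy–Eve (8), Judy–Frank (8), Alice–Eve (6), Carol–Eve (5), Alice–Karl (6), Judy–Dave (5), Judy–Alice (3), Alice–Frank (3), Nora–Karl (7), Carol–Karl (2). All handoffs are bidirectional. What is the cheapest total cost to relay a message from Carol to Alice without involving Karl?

Comparing a few candidate routes:
Carol → Judy → Frank → Alice: 8 + 8 + 3 = 19
Carol → Eve → Judy → Alice: 5 + 8 + 3 = 16
Carol → Eve → Frank → Alice: 5 + 6 + 3 = 14
Carol → Eve → Alice: 5 + 6 = 11
Carol → Judy → Alice: 8 + 3 = 11
Shortest: 11.

11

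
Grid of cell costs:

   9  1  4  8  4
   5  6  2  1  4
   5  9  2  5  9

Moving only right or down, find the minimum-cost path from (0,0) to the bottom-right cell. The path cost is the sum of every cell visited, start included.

Cheapest: r0c0→r0c1→r0c2→r1c2→r1c3→r1c4→r2c4
  9 + 1 + 4 + 2 + 1 + 4 + 9 = 30
For comparison, the top-then-right route costs 39.

30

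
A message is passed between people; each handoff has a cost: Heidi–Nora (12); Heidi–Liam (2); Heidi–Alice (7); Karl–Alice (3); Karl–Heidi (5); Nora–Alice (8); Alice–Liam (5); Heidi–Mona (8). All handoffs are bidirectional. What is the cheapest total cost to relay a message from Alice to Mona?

A few of the Alice→Mona routes:
Alice -> Karl -> Heidi -> Mona: 3 + 5 + 8 = 16
Alice -> Heidi -> Mona: 7 + 8 = 15
Alice -> Liam -> Heidi -> Mona: 5 + 2 + 8 = 15
Best route has total 15.

15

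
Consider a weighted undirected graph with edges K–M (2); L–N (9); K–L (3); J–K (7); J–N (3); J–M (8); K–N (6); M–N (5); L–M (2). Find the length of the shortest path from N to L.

Comparing a few candidate routes:
N → L: 9
N → K → L: 6 + 3 = 9
N → M → L: 5 + 2 = 7
The minimum is 7.

7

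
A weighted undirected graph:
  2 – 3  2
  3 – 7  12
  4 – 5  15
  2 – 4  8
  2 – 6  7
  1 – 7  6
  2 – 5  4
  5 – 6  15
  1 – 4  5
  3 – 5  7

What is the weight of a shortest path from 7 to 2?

14

Checking several routes:
7 - 1 - 4 - 5 - 3 - 2: 6 + 5 + 15 + 7 + 2 = 35
7 - 1 - 4 - 5 - 2: 6 + 5 + 15 + 4 = 30
7 - 3 - 5 - 6 - 2: 12 + 7 + 15 + 7 = 41
7 - 1 - 4 - 2: 6 + 5 + 8 = 19
7 - 3 - 2: 12 + 2 = 14
7 - 3 - 5 - 2: 12 + 7 + 4 = 23
Shortest: 14.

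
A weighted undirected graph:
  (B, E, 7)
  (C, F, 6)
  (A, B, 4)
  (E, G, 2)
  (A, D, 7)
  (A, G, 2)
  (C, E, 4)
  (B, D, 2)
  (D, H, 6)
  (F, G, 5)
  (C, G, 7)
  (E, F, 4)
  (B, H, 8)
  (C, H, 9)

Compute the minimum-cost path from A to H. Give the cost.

12

Checking several routes:
A - B - H: 4 + 8 = 12
A - D - H: 7 + 6 = 13
A - G - C - H: 2 + 7 + 9 = 18
A - G - E - C - H: 2 + 2 + 4 + 9 = 17
A - D - B - H: 7 + 2 + 8 = 17
A - B - D - H: 4 + 2 + 6 = 12
Shortest: 12.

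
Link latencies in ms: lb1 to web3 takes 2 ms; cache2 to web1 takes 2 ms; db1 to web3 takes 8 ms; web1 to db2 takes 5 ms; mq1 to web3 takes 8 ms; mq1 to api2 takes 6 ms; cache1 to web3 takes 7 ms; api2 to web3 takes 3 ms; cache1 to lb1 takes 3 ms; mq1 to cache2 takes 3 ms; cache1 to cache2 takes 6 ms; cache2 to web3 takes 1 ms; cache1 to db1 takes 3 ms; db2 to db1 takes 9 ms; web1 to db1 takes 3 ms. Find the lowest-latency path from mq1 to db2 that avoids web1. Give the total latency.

21

Comparing a few candidate routes:
mq1 - cache2 - web3 - lb1 - cache1 - db1 - db2: 3 + 1 + 2 + 3 + 3 + 9 = 21
mq1 - cache2 - web3 - db1 - db2: 3 + 1 + 8 + 9 = 21
mq1 - cache2 - cache1 - db1 - db2: 3 + 6 + 3 + 9 = 21
The minimum is 21 ms.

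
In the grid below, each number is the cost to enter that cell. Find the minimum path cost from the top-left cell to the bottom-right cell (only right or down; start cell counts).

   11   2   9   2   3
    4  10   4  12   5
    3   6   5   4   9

One optimal route is (0,0) → (0,1) → (0,2) → (0,3) → (0,4) → (1,4) → (2,4).
Its cost is 11 + 2 + 9 + 2 + 3 + 5 + 9 = 41.

41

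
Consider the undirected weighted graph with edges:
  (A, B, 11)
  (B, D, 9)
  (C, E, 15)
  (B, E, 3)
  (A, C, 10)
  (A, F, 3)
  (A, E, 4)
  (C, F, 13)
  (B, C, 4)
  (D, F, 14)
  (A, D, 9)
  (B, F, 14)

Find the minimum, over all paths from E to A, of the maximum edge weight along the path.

4

Some routes from E to A:
E -> B -> F -> A: max(3, 14, 3) = 14
E -> B -> C -> A: max(3, 4, 10) = 10
E -> A: max(4) = 4
E -> B -> D -> A: max(3, 9, 9) = 9
E -> B -> A: max(3, 11) = 11
E -> B -> C -> F -> A: max(3, 4, 13, 3) = 13
The minimum achievable maximum is 4.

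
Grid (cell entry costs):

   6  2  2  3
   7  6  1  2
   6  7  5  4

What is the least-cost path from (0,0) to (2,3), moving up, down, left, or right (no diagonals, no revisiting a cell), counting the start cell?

Take r0c0 -> r0c1 -> r0c2 -> r1c2 -> r1c3 -> r2c3 for a total of 6 + 2 + 2 + 1 + 2 + 4 = 17.

17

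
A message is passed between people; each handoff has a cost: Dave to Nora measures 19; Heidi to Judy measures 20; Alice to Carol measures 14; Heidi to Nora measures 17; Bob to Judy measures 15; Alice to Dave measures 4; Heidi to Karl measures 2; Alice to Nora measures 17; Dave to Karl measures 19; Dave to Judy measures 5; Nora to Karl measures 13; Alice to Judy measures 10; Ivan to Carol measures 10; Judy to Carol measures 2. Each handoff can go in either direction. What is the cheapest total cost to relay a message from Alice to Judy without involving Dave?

10

A few of the Alice→Judy routes:
Alice-Carol-Judy: 14 + 2 = 16
Alice-Judy: 10
Alice-Nora-Karl-Heidi-Judy: 17 + 13 + 2 + 20 = 52
Best route has total 10.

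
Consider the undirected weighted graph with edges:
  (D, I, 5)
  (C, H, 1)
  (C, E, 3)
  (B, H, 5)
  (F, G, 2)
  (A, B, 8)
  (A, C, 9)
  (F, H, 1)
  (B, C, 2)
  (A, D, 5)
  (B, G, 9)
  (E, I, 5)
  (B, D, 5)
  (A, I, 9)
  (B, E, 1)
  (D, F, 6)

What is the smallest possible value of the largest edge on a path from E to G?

Checking several routes:
E -> B -> C -> H -> F -> G: max(1, 2, 1, 1, 2) = 2
E -> I -> D -> B -> H -> F -> G: max(5, 5, 5, 5, 1, 2) = 5
E -> I -> D -> B -> C -> H -> F -> G: max(5, 5, 5, 2, 1, 1, 2) = 5
E -> C -> H -> F -> G: max(3, 1, 1, 2) = 3
Best route has worst link 2.

2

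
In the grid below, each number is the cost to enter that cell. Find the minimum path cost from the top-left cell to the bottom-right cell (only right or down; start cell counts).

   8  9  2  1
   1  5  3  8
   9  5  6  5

28

Path [0,0]→[1,0]→[1,1]→[1,2]→[2,2]→[2,3]: 8 + 1 + 5 + 3 + 6 + 5 = 28.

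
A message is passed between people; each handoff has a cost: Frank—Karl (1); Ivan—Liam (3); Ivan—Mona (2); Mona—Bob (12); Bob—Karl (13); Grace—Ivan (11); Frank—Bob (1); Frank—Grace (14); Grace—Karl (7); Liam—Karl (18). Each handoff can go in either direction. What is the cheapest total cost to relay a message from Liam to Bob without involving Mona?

20

Some routes from Liam to Bob avoiding Mona:
Liam -> Ivan -> Grace -> Karl -> Frank -> Bob: 3 + 11 + 7 + 1 + 1 = 23
Liam -> Ivan -> Grace -> Frank -> Bob: 3 + 11 + 14 + 1 = 29
Liam -> Karl -> Frank -> Bob: 18 + 1 + 1 = 20
Shortest: 20.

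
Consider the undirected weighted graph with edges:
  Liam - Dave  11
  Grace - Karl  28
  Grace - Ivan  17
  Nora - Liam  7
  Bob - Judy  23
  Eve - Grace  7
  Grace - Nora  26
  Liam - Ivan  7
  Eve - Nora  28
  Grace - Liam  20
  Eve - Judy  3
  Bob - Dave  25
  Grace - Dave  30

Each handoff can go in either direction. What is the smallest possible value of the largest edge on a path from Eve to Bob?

Checking several routes:
Eve→Grace→Liam→Dave→Bob: max(7, 20, 11, 25) = 25
Eve→Grace→Ivan→Liam→Dave→Bob: max(7, 17, 7, 11, 25) = 25
Eve→Judy→Bob: max(3, 23) = 23
The minimum achievable maximum is 23.

23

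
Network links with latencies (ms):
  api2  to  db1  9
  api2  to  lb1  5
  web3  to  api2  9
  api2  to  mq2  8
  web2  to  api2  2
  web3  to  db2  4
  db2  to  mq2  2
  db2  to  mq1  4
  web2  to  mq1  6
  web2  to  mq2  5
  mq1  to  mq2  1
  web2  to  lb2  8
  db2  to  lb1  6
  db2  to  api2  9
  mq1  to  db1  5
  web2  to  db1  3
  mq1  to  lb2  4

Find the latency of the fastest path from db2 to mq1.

3

A few of the db2→mq1 routes:
db2 → mq2 → mq1: 2 + 1 = 3
db2 → api2 → web2 → mq1: 9 + 2 + 6 = 17
db2 → mq2 → web2 → db1 → mq1: 2 + 5 + 3 + 5 = 15
db2 → mq1: 4
db2 → mq2 → web2 → mq1: 2 + 5 + 6 = 13
Best route has total 3 ms.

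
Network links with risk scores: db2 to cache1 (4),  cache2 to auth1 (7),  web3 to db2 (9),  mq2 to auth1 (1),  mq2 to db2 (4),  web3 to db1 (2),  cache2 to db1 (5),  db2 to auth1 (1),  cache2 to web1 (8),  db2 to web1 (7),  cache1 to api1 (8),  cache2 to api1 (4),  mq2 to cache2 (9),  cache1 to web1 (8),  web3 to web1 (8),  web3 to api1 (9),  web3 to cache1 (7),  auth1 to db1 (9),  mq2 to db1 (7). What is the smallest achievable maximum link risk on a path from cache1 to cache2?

Some routes from cache1 to cache2:
cache1 -> db2 -> mq2 -> db1 -> cache2: max(4, 4, 7, 5) = 7
cache1 -> db2 -> auth1 -> mq2 -> db1 -> cache2: max(4, 1, 1, 7, 5) = 7
cache1 -> db2 -> auth1 -> cache2: max(4, 1, 7) = 7
cache1 -> db2 -> mq2 -> auth1 -> cache2: max(4, 4, 1, 7) = 7
cache1 -> web3 -> db1 -> mq2 -> db2 -> auth1 -> cache2: max(7, 2, 7, 4, 1, 7) = 7
cache1 -> web3 -> db1 -> mq2 -> auth1 -> cache2: max(7, 2, 7, 1, 7) = 7
The minimum achievable maximum is 7.

7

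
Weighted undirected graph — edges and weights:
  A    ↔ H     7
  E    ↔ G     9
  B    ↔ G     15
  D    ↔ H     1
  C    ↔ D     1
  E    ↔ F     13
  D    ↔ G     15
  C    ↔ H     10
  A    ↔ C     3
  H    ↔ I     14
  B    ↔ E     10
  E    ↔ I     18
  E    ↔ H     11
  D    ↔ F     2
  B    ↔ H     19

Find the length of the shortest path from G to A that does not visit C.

Some routes from G to A avoiding C:
G-E-H-A: 9 + 11 + 7 = 27
G-D-H-A: 15 + 1 + 7 = 23
G-B-H-A: 15 + 19 + 7 = 41
G-B-E-H-A: 15 + 10 + 11 + 7 = 43
G-E-F-D-H-A: 9 + 13 + 2 + 1 + 7 = 32
G-E-B-H-A: 9 + 10 + 19 + 7 = 45
Shortest: 23.

23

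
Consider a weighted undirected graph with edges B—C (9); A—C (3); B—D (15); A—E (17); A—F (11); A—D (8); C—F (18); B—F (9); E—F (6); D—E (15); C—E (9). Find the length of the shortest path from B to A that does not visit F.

A few of the B→A routes:
B → C → E → A: 9 + 9 + 17 = 35
B → D → E → C → A: 15 + 15 + 9 + 3 = 42
B → C → A: 9 + 3 = 12
B → C → E → D → A: 9 + 9 + 15 + 8 = 41
B → D → A: 15 + 8 = 23
Shortest: 12.

12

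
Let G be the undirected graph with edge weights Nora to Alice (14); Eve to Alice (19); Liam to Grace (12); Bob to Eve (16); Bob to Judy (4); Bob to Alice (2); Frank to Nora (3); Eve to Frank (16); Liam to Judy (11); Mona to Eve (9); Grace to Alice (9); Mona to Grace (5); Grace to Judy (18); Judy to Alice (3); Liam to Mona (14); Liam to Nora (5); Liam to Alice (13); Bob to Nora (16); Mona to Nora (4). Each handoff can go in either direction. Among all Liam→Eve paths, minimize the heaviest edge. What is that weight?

9

Some routes from Liam to Eve:
Liam -> Judy -> Bob -> Alice -> Grace -> Mona -> Eve: max(11, 4, 2, 9, 5, 9) = 11
Liam -> Nora -> Mona -> Eve: max(5, 4, 9) = 9
Liam -> Judy -> Alice -> Grace -> Mona -> Eve: max(11, 3, 9, 5, 9) = 11
Smallest bottleneck: 9.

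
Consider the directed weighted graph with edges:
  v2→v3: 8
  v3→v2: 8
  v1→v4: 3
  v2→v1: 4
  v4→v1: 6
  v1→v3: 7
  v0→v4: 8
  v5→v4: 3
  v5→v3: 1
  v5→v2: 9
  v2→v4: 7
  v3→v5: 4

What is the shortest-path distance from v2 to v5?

12

Candidate routes:
v2-v4-v1-v3-v5: 7 + 6 + 7 + 4 = 24
v2-v3-v5: 8 + 4 = 12
v2-v1-v3-v5: 4 + 7 + 4 = 15
Shortest: 12.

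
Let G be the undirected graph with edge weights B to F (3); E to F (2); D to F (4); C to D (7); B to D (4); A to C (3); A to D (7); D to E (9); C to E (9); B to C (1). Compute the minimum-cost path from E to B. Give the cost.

5

Checking several routes:
E -> F -> B: 2 + 3 = 5
E -> D -> F -> B: 9 + 4 + 3 = 16
E -> F -> D -> C -> B: 2 + 4 + 7 + 1 = 14
E -> F -> D -> B: 2 + 4 + 4 = 10
E -> D -> B: 9 + 4 = 13
E -> C -> B: 9 + 1 = 10
Shortest: 5.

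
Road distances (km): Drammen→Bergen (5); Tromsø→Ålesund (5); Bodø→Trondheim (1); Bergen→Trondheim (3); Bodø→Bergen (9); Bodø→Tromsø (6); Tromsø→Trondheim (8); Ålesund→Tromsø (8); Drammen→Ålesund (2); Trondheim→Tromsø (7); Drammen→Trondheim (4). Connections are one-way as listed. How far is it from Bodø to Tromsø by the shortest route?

6

Candidate routes:
Bodø→Trondheim→Tromsø: 1 + 7 = 8
Bodø→Tromsø: 6
Bodø→Bergen→Trondheim→Tromsø: 9 + 3 + 7 = 19
Best route has total 6 km.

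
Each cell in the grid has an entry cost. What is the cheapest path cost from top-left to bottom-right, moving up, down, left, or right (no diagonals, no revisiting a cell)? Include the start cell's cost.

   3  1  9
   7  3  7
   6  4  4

15

Take r0c0→r0c1→r1c1→r2c1→r2c2 for a total of 3 + 1 + 3 + 4 + 4 = 15.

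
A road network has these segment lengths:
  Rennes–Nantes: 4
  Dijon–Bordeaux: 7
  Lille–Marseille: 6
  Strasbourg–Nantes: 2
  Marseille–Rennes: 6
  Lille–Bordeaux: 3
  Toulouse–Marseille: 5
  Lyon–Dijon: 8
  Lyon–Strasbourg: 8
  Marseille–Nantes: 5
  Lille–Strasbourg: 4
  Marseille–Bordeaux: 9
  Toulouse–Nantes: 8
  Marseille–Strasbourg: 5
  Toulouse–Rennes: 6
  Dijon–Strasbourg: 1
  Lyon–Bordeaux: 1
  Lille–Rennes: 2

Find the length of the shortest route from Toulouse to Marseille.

Comparing a few candidate routes:
Toulouse -> Nantes -> Strasbourg -> Marseille: 8 + 2 + 5 = 15
Toulouse -> Rennes -> Marseille: 6 + 6 = 12
Toulouse -> Nantes -> Marseille: 8 + 5 = 13
Toulouse -> Rennes -> Lille -> Marseille: 6 + 2 + 6 = 14
Toulouse -> Marseille: 5
Best route has total 5.

5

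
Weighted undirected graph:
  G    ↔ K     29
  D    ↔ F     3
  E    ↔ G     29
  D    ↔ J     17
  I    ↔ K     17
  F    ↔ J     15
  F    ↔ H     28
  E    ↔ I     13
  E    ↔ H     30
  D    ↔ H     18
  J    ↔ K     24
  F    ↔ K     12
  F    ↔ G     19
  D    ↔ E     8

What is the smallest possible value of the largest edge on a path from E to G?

19

Comparing a few candidate routes:
E-D-J-F-G: max(8, 17, 15, 19) = 19
E-D-J-K-F-G: max(8, 17, 24, 12, 19) = 24
E-I-K-F-G: max(13, 17, 12, 19) = 19
E-I-K-J-D-F-G: max(13, 17, 24, 17, 3, 19) = 24
E-D-F-G: max(8, 3, 19) = 19
The minimum achievable maximum is 19.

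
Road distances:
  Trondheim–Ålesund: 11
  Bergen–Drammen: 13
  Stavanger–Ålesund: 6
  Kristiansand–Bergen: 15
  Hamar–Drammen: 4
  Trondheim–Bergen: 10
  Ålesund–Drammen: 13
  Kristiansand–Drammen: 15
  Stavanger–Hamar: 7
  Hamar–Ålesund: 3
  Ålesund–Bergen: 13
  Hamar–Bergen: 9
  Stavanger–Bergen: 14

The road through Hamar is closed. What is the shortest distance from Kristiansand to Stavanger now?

A few of the Kristiansand→Stavanger routes:
Kristiansand-Bergen-Ålesund-Stavanger: 15 + 13 + 6 = 34
Kristiansand-Drammen-Bergen-Stavanger: 15 + 13 + 14 = 42
Kristiansand-Bergen-Trondheim-Ålesund-Stavanger: 15 + 10 + 11 + 6 = 42
Kristiansand-Drammen-Ålesund-Stavanger: 15 + 13 + 6 = 34
Kristiansand-Bergen-Stavanger: 15 + 14 = 29
The minimum is 29.

29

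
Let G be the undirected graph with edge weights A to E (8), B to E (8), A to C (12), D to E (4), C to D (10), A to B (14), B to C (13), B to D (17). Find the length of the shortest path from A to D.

12

A few of the A→D routes:
A→E→B→D: 8 + 8 + 17 = 33
A→C→D: 12 + 10 = 22
A→E→D: 8 + 4 = 12
A→B→D: 14 + 17 = 31
A→B→E→D: 14 + 8 + 4 = 26
Best route has total 12.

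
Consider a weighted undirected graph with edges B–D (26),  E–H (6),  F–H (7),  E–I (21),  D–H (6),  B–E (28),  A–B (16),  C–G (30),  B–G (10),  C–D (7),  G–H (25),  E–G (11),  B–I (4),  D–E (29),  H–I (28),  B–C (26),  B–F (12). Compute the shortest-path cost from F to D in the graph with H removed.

Comparing a few candidate routes:
F→B→D: 12 + 26 = 38
F→B→G→C→D: 12 + 10 + 30 + 7 = 59
F→B→C→D: 12 + 26 + 7 = 45
F→B→G→E→D: 12 + 10 + 11 + 29 = 62
Best route has total 38.

38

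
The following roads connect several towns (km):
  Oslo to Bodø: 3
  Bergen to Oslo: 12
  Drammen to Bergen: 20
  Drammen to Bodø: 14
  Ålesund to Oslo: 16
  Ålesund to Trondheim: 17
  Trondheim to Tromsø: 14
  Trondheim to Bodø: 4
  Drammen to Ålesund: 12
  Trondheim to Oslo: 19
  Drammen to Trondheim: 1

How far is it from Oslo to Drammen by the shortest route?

8

Checking several routes:
Oslo→Bodø→Drammen: 3 + 14 = 17
Oslo→Ålesund→Drammen: 16 + 12 = 28
Oslo→Bergen→Drammen: 12 + 20 = 32
Oslo→Trondheim→Drammen: 19 + 1 = 20
Oslo→Bodø→Trondheim→Drammen: 3 + 4 + 1 = 8
The minimum is 8 km.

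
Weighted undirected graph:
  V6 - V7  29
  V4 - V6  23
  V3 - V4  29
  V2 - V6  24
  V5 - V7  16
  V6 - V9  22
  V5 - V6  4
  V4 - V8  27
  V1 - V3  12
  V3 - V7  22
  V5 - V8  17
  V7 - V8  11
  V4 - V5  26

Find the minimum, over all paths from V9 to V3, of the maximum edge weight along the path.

A few of the V9→V3 routes:
V9 → V6 → V4 → V5 → V8 → V7 → V3: max(22, 23, 26, 17, 11, 22) = 26
V9 → V6 → V5 → V7 → V3: max(22, 4, 16, 22) = 22
V9 → V6 → V4 → V5 → V7 → V3: max(22, 23, 26, 16, 22) = 26
V9 → V6 → V5 → V8 → V7 → V3: max(22, 4, 17, 11, 22) = 22
The minimum achievable maximum is 22.

22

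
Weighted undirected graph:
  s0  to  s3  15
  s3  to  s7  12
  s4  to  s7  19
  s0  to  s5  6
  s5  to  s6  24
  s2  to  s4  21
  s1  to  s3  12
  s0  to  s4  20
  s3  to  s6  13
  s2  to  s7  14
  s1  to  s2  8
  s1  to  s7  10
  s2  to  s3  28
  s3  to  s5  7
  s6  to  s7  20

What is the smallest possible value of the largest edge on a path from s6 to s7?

Comparing a few candidate routes:
s6 -> s3 -> s7: max(13, 12) = 13
s6 -> s3 -> s1 -> s2 -> s7: max(13, 12, 8, 14) = 14
s6 -> s3 -> s1 -> s7: max(13, 12, 10) = 13
s6 -> s3 -> s0 -> s4 -> s7: max(13, 15, 20, 19) = 20
The minimum achievable maximum is 13.

13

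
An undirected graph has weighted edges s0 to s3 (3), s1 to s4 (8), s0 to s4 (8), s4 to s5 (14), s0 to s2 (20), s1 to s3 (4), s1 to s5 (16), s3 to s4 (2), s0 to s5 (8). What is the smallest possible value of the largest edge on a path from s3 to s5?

8

Some routes from s3 to s5:
s3→s0→s5: max(3, 8) = 8
s3→s1→s4→s0→s5: max(4, 8, 8, 8) = 8
s3→s4→s0→s5: max(2, 8, 8) = 8
The minimum achievable maximum is 8.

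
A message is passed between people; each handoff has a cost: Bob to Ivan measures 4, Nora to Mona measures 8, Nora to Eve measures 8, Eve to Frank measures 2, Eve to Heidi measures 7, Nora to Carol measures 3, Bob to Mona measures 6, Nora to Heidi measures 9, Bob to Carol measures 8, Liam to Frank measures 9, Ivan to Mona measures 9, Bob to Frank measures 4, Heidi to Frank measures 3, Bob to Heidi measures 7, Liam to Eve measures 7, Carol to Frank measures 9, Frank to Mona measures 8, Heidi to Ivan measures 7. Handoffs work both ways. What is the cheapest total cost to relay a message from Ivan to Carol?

Comparing a few candidate routes:
Ivan → Bob → Frank → Carol: 4 + 4 + 9 = 17
Ivan → Heidi → Nora → Carol: 7 + 9 + 3 = 19
Ivan → Bob → Carol: 4 + 8 = 12
Ivan → Heidi → Frank → Carol: 7 + 3 + 9 = 19
The minimum is 12.

12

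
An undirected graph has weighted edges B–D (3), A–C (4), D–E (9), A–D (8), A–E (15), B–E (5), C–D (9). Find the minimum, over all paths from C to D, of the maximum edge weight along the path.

Checking several routes:
C - A - D: max(4, 8) = 8
C - A - E - B - D: max(4, 15, 5, 3) = 15
C - D: max(9) = 9
Smallest bottleneck: 8.

8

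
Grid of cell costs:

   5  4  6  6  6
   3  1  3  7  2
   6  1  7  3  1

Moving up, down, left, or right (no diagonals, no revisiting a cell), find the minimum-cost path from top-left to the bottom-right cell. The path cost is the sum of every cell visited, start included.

21

Take (0,0) → (1,0) → (1,1) → (2,1) → (2,2) → (2,3) → (2,4) for a total of 5 + 3 + 1 + 1 + 7 + 3 + 1 = 21.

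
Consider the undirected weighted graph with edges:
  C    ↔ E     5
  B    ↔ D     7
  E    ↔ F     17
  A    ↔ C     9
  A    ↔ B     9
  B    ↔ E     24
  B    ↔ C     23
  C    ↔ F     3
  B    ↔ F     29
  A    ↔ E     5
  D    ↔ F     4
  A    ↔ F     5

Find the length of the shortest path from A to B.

Checking several routes:
A→B: 9
A→C→F→D→B: 9 + 3 + 4 + 7 = 23
A→F→D→B: 5 + 4 + 7 = 16
Shortest: 9.

9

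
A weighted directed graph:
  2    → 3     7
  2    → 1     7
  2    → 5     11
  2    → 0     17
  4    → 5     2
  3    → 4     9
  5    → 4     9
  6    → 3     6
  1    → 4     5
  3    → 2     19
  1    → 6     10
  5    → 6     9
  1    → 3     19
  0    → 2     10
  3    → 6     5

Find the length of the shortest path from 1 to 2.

35

Routes from 1 to 2:
1 -> 6 -> 3 -> 2: 10 + 6 + 19 = 35
1 -> 3 -> 2: 19 + 19 = 38
1 -> 4 -> 5 -> 6 -> 3 -> 2: 5 + 2 + 9 + 6 + 19 = 41
Shortest: 35.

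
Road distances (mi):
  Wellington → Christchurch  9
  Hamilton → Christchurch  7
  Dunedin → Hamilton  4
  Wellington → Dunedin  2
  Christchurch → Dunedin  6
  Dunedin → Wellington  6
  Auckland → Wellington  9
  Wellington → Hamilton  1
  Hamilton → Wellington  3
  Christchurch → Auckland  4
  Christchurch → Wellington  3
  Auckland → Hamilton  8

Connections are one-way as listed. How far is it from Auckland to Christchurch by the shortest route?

Candidate routes:
Auckland -> Wellington -> Dunedin -> Hamilton -> Christchurch: 9 + 2 + 4 + 7 = 22
Auckland -> Wellington -> Hamilton -> Christchurch: 9 + 1 + 7 = 17
Auckland -> Hamilton -> Christchurch: 8 + 7 = 15
Auckland -> Wellington -> Christchurch: 9 + 9 = 18
Auckland -> Hamilton -> Wellington -> Christchurch: 8 + 3 + 9 = 20
Shortest: 15 mi.

15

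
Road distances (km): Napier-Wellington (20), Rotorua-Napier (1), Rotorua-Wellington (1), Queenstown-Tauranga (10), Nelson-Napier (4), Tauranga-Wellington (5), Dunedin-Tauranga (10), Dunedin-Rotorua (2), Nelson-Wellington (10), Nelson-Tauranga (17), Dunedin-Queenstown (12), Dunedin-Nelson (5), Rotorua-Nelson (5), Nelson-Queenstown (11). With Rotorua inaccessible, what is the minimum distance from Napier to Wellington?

Checking several routes:
Napier - Nelson - Dunedin - Tauranga - Wellington: 4 + 5 + 10 + 5 = 24
Napier - Nelson - Wellington: 4 + 10 = 14
Napier - Wellington: 20
The minimum is 14 km.

14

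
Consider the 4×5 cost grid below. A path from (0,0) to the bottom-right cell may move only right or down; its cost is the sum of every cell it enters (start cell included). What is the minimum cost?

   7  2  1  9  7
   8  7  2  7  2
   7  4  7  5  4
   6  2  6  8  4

29

Take (0,0) -> (0,1) -> (0,2) -> (1,2) -> (1,3) -> (1,4) -> (2,4) -> (3,4) for a total of 7 + 2 + 1 + 2 + 7 + 2 + 4 + 4 = 29.
For comparison, the top-then-right route costs 36.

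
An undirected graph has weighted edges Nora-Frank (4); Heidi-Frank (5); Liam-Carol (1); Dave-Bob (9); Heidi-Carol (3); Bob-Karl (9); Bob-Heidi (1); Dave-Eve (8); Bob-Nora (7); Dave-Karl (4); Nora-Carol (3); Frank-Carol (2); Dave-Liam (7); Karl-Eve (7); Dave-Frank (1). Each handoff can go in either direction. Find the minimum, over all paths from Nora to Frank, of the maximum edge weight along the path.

3

Some routes from Nora to Frank:
Nora - Carol - Frank: max(3, 2) = 3
Nora - Carol - Heidi - Frank: max(3, 3, 5) = 5
Nora - Frank: max(4) = 4
Best route has worst link 3.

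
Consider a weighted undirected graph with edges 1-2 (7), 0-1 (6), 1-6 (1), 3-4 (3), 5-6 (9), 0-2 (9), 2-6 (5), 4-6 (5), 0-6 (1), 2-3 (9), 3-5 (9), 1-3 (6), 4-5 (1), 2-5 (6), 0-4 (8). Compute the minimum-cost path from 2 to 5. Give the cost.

Comparing a few candidate routes:
2 - 3 - 4 - 5: 9 + 3 + 1 = 13
2 - 6 - 5: 5 + 9 = 14
2 - 1 - 6 - 4 - 5: 7 + 1 + 5 + 1 = 14
2 - 6 - 4 - 5: 5 + 5 + 1 = 11
2 - 5: 6
Best route has total 6.

6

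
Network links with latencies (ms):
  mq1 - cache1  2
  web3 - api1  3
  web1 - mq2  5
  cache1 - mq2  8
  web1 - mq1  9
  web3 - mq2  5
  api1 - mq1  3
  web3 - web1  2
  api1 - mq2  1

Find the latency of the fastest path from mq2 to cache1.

6

Some routes from mq2 to cache1:
mq2 -> cache1: 8
mq2 -> web1 -> mq1 -> cache1: 5 + 9 + 2 = 16
mq2 -> api1 -> mq1 -> cache1: 1 + 3 + 2 = 6
mq2 -> web1 -> web3 -> api1 -> mq1 -> cache1: 5 + 2 + 3 + 3 + 2 = 15
mq2 -> web3 -> api1 -> mq1 -> cache1: 5 + 3 + 3 + 2 = 13
Best route has total 6 ms.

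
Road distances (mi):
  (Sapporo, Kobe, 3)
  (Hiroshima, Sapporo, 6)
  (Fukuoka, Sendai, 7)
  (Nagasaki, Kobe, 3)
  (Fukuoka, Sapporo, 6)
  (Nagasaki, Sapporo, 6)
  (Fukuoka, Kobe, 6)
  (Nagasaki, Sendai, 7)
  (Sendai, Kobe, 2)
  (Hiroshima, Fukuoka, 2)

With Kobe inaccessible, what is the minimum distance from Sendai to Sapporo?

13

Paths from Sendai to Sapporo avoiding Kobe:
Sendai - Fukuoka - Sapporo: 7 + 6 = 13
Sendai - Nagasaki - Sapporo: 7 + 6 = 13
Sendai - Fukuoka - Hiroshima - Sapporo: 7 + 2 + 6 = 15
The minimum is 13 mi.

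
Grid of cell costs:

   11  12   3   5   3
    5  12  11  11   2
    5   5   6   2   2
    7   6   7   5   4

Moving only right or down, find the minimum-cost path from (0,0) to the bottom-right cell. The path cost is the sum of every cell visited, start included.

Take r0c0 → r1c0 → r2c0 → r2c1 → r2c2 → r2c3 → r2c4 → r3c4 for a total of 11 + 5 + 5 + 5 + 6 + 2 + 2 + 4 = 40.

40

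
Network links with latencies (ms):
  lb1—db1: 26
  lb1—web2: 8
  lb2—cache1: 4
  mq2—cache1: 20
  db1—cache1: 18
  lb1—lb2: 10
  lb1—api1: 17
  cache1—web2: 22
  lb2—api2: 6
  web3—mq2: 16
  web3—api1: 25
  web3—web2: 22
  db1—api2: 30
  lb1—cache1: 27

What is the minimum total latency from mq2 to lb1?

Checking several routes:
mq2 → web3 → web2 → lb1: 16 + 22 + 8 = 46
mq2 → cache1 → lb1: 20 + 27 = 47
mq2 → cache1 → lb2 → lb1: 20 + 4 + 10 = 34
Shortest: 34 ms.

34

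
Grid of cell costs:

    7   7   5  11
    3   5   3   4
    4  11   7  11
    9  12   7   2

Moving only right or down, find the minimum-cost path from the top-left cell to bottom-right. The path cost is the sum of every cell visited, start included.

Take (0,0) (1,0) (1,1) (1,2) (2,2) (3,2) (3,3) for a total of 7 + 3 + 5 + 3 + 7 + 7 + 2 = 34.
(Top row then right column would cost 47.)

34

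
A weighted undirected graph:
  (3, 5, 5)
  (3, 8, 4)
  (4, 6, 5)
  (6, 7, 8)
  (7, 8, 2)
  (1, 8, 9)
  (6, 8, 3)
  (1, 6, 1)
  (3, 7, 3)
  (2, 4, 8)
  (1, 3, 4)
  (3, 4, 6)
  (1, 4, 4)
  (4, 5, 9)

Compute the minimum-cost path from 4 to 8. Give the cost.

8

Some routes from 4 to 8:
4 → 1 → 6 → 8: 4 + 1 + 3 = 8
4 → 3 → 8: 6 + 4 = 10
4 → 6 → 8: 5 + 3 = 8
The minimum is 8.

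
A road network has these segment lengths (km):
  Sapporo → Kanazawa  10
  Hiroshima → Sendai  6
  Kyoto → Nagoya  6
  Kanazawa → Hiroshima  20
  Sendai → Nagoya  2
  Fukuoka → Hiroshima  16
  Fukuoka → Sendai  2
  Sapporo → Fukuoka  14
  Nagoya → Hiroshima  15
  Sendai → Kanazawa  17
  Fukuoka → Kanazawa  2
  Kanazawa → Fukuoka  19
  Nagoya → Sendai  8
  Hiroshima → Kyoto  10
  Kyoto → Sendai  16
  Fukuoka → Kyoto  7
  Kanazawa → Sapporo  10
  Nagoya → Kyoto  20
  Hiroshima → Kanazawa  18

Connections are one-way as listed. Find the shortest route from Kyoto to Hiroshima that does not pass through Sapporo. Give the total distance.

21

Paths from Kyoto to Hiroshima avoiding Sapporo:
Kyoto -> Sendai -> Nagoya -> Hiroshima: 16 + 2 + 15 = 33
Kyoto -> Sendai -> Kanazawa -> Hiroshima: 16 + 17 + 20 = 53
Kyoto -> Nagoya -> Sendai -> Kanazawa -> Hiroshima: 6 + 8 + 17 + 20 = 51
Kyoto -> Nagoya -> Hiroshima: 6 + 15 = 21
Kyoto -> Nagoya -> Sendai -> Kanazawa -> Fukuoka -> Hiroshima: 6 + 8 + 17 + 19 + 16 = 66
Kyoto -> Sendai -> Kanazawa -> Fukuoka -> Hiroshima: 16 + 17 + 19 + 16 = 68
The minimum is 21 km.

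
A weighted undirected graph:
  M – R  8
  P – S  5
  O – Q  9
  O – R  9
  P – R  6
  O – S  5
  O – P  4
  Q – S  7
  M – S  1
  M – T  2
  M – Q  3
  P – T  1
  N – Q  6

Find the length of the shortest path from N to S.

Some routes from N to S:
N-Q-O-S: 6 + 9 + 5 = 20
N-Q-S: 6 + 7 = 13
N-Q-M-T-P-S: 6 + 3 + 2 + 1 + 5 = 17
N-Q-M-S: 6 + 3 + 1 = 10
The minimum is 10.

10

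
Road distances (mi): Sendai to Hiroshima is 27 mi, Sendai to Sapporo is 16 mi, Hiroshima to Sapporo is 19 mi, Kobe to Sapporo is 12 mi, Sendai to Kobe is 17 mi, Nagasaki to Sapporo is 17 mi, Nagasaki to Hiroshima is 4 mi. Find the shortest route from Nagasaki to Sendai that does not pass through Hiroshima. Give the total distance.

Routes from Nagasaki to Sendai avoiding Hiroshima:
Nagasaki - Sapporo - Sendai: 17 + 16 = 33
Nagasaki - Sapporo - Kobe - Sendai: 17 + 12 + 17 = 46
Shortest: 33 mi.

33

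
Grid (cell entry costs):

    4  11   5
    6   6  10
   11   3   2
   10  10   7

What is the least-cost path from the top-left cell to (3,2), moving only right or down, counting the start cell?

Path r0c0 → r1c0 → r1c1 → r2c1 → r2c2 → r3c2: 4 + 6 + 6 + 3 + 2 + 7 = 28.

28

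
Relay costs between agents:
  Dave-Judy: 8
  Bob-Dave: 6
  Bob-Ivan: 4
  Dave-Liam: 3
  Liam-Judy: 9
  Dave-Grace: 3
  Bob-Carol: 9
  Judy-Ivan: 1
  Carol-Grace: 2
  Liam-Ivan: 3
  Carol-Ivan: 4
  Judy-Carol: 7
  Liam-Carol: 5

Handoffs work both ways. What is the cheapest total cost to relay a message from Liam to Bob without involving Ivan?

Comparing a few candidate routes:
Liam - Dave - Grace - Carol - Bob: 3 + 3 + 2 + 9 = 17
Liam - Dave - Bob: 3 + 6 = 9
Liam - Carol - Grace - Dave - Bob: 5 + 2 + 3 + 6 = 16
Liam - Judy - Dave - Bob: 9 + 8 + 6 = 23
Liam - Carol - Bob: 5 + 9 = 14
The minimum is 9.

9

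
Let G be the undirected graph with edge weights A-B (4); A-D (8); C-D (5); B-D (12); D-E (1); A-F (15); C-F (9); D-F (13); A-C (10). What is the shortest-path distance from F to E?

14

Comparing a few candidate routes:
F - D - E: 13 + 1 = 14
F - A - D - E: 15 + 8 + 1 = 24
F - A - C - D - E: 15 + 10 + 5 + 1 = 31
F - C - A - D - E: 9 + 10 + 8 + 1 = 28
F - A - B - D - E: 15 + 4 + 12 + 1 = 32
F - C - D - E: 9 + 5 + 1 = 15
Best route has total 14.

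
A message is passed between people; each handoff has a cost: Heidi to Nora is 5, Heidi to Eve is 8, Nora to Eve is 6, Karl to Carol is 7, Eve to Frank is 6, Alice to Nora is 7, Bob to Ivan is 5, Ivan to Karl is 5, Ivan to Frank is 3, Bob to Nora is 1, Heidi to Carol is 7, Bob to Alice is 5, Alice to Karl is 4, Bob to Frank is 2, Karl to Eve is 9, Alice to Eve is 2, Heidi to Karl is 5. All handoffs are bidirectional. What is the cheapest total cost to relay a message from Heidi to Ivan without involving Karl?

Some routes from Heidi to Ivan avoiding Karl:
Heidi-Eve-Alice-Bob-Ivan: 8 + 2 + 5 + 5 = 20
Heidi-Nora-Bob-Frank-Ivan: 5 + 1 + 2 + 3 = 11
Heidi-Nora-Bob-Ivan: 5 + 1 + 5 = 11
Heidi-Eve-Frank-Ivan: 8 + 6 + 3 = 17
The minimum is 11.

11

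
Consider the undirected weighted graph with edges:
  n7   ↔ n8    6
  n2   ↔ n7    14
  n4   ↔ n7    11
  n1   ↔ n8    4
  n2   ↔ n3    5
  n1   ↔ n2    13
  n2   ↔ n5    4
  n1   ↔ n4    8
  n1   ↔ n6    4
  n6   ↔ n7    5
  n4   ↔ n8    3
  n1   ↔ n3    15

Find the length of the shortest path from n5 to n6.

Checking several routes:
n5 - n2 - n1 - n8 - n7 - n6: 4 + 13 + 4 + 6 + 5 = 32
n5 - n2 - n7 - n8 - n4 - n1 - n6: 4 + 14 + 6 + 3 + 8 + 4 = 39
n5 - n2 - n7 - n6: 4 + 14 + 5 = 23
n5 - n2 - n3 - n1 - n6: 4 + 5 + 15 + 4 = 28
n5 - n2 - n1 - n6: 4 + 13 + 4 = 21
n5 - n2 - n7 - n8 - n1 - n6: 4 + 14 + 6 + 4 + 4 = 32
Shortest: 21.

21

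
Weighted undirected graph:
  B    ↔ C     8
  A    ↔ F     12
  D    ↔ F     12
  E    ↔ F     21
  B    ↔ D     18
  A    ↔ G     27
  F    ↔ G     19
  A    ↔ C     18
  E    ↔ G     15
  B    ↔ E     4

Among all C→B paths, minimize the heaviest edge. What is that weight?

Checking several routes:
C→A→F→D→B: max(18, 12, 12, 18) = 18
C→B: max(8) = 8
C→A→F→G→E→B: max(18, 12, 19, 15, 4) = 19
C→A→F→E→B: max(18, 12, 21, 4) = 21
The minimum achievable maximum is 8.

8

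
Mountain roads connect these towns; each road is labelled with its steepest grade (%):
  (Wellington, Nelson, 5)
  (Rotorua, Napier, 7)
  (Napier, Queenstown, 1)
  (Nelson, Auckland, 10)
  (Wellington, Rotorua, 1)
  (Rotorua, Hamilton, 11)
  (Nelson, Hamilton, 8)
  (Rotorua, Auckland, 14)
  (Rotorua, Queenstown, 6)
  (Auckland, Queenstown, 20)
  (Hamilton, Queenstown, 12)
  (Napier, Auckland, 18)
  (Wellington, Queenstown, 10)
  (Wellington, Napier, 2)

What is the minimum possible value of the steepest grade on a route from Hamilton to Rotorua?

Comparing a few candidate routes:
Hamilton-Nelson-Wellington-Queenstown-Napier-Rotorua: max(8, 5, 10, 1, 7) = 10
Hamilton-Rotorua: max(11) = 11
Hamilton-Nelson-Wellington-Rotorua: max(8, 5, 1) = 8
Hamilton-Nelson-Wellington-Napier-Queenstown-Rotorua: max(8, 5, 2, 1, 6) = 8
Hamilton-Nelson-Wellington-Queenstown-Rotorua: max(8, 5, 10, 6) = 10
Hamilton-Nelson-Wellington-Napier-Rotorua: max(8, 5, 2, 7) = 8
The minimum achievable maximum is 8%.

8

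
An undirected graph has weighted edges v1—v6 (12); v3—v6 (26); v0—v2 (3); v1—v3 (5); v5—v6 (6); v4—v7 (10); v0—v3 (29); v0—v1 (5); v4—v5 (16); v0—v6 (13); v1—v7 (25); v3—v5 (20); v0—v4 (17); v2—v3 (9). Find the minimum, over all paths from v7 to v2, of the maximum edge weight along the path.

Some routes from v7 to v2:
v7 - v4 - v0 - v2: max(10, 17, 3) = 17
v7 - v4 - v5 - v6 - v1 - v0 - v2: max(10, 16, 6, 12, 5, 3) = 16
v7 - v4 - v5 - v6 - v1 - v3 - v2: max(10, 16, 6, 12, 5, 9) = 16
v7 - v4 - v5 - v6 - v0 - v2: max(10, 16, 6, 13, 3) = 16
v7 - v4 - v0 - v6 - v1 - v3 - v2: max(10, 17, 13, 12, 5, 9) = 17
v7 - v4 - v5 - v6 - v0 - v1 - v3 - v2: max(10, 16, 6, 13, 5, 5, 9) = 16
Smallest bottleneck: 16.

16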